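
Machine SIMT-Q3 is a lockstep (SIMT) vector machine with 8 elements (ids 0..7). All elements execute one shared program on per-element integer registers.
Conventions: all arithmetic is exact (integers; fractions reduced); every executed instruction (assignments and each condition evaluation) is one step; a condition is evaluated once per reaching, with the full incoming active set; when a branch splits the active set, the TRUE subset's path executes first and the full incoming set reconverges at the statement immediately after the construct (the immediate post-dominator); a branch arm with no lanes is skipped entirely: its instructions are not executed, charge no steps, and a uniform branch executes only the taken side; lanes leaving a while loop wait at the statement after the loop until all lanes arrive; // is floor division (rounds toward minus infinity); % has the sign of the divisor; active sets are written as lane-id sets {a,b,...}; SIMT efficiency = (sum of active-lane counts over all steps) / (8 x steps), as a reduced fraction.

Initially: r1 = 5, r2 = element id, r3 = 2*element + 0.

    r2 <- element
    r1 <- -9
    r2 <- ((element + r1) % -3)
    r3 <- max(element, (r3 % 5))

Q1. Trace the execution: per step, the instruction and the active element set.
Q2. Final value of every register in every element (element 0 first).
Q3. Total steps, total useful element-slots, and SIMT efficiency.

step 0: r2 <- element                {0,1,2,3,4,5,6,7}
step 1: r1 <- -9                     {0,1,2,3,4,5,6,7}
step 2: r2 <- ((element + r1) % -3)  {0,1,2,3,4,5,6,7}
step 3: r3 <- max(element, (r3 % 5)) {0,1,2,3,4,5,6,7}

Answer: 4 steps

r1: -9,-9,-9,-9,-9,-9,-9,-9
r2: 0,-2,-1,0,-2,-1,0,-2
r3: 0,2,4,3,4,5,6,7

steps = 4; useful = 32; efficiency = 32/32 = 1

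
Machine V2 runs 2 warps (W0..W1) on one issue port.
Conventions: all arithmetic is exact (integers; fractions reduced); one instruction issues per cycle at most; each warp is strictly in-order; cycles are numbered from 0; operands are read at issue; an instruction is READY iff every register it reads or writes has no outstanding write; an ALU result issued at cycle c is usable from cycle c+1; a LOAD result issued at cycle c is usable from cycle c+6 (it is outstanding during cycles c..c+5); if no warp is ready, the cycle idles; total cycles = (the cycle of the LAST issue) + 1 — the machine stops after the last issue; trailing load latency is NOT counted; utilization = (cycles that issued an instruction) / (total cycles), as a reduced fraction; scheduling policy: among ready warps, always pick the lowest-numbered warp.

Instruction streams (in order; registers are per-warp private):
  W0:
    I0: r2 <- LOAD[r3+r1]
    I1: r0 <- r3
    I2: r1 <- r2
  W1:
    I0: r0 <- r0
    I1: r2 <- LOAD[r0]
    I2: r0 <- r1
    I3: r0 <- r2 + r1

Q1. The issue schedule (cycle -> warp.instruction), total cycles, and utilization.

cycle 0: W0.I0
cycle 1: W0.I1
cycle 2: W1.I0
cycle 3: W1.I1
cycle 4: W1.I2
cycle 5: idle
cycle 6: W0.I2
cycle 7: idle
cycle 8: idle
cycle 9: W1.I3

Answer: 10 cycles, utilization 7/10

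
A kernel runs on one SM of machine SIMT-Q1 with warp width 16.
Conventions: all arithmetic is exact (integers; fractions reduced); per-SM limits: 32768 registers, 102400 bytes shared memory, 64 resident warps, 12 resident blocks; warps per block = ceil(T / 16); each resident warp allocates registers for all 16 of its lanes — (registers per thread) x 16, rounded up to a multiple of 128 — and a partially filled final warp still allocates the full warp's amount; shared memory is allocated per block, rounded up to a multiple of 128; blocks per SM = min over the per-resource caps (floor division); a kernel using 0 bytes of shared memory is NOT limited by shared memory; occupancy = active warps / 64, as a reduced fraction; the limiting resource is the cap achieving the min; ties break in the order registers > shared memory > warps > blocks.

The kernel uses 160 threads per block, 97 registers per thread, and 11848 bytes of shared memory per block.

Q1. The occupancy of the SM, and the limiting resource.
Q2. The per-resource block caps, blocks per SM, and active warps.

Answer: occupancy 5/32, limited by registers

registers: 1 block
shared memory: 8 blocks
warps: 6 blocks
blocks: 12 blocks

Answer: 1 block, 10 active warps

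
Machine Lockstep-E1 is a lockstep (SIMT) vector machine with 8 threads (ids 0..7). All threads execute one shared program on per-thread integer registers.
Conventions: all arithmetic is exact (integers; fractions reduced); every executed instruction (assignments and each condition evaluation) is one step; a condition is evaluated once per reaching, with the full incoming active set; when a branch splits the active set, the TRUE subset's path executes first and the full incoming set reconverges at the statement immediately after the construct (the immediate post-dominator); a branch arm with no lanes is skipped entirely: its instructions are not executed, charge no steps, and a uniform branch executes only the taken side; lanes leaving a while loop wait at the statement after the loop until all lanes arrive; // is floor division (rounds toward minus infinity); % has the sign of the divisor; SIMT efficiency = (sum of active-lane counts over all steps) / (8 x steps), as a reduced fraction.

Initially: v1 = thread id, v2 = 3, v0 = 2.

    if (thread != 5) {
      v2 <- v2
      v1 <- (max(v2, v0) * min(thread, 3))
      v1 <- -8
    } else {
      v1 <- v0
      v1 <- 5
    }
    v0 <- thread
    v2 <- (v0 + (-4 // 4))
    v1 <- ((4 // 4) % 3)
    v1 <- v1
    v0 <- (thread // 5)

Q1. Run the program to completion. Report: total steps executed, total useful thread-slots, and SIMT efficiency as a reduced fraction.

Answer: 11 steps, 71 useful, 71/88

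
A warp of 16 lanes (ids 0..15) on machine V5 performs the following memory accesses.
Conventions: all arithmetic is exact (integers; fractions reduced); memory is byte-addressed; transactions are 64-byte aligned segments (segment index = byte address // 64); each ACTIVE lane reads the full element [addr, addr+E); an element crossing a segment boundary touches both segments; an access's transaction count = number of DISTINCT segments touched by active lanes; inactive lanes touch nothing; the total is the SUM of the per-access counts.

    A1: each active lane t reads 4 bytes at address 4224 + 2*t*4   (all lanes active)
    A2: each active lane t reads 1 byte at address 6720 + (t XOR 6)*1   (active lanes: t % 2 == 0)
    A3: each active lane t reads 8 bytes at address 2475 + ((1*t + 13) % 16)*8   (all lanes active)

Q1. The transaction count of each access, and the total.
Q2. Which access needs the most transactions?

A1: 2 transactions
A2: 1 transaction
A3: 3 transactions

Answer: 2,1,3; total 6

Answer: A3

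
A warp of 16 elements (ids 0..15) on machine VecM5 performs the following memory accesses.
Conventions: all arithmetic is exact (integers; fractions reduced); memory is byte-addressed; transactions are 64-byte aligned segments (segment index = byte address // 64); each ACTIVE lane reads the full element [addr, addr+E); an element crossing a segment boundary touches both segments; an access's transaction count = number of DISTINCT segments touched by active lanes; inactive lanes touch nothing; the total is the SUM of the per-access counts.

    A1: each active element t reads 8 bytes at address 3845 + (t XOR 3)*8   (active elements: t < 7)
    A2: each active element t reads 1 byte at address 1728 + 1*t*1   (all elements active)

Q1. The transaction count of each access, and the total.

A1: 2 transactions
A2: 1 transaction

Answer: 2,1; total 3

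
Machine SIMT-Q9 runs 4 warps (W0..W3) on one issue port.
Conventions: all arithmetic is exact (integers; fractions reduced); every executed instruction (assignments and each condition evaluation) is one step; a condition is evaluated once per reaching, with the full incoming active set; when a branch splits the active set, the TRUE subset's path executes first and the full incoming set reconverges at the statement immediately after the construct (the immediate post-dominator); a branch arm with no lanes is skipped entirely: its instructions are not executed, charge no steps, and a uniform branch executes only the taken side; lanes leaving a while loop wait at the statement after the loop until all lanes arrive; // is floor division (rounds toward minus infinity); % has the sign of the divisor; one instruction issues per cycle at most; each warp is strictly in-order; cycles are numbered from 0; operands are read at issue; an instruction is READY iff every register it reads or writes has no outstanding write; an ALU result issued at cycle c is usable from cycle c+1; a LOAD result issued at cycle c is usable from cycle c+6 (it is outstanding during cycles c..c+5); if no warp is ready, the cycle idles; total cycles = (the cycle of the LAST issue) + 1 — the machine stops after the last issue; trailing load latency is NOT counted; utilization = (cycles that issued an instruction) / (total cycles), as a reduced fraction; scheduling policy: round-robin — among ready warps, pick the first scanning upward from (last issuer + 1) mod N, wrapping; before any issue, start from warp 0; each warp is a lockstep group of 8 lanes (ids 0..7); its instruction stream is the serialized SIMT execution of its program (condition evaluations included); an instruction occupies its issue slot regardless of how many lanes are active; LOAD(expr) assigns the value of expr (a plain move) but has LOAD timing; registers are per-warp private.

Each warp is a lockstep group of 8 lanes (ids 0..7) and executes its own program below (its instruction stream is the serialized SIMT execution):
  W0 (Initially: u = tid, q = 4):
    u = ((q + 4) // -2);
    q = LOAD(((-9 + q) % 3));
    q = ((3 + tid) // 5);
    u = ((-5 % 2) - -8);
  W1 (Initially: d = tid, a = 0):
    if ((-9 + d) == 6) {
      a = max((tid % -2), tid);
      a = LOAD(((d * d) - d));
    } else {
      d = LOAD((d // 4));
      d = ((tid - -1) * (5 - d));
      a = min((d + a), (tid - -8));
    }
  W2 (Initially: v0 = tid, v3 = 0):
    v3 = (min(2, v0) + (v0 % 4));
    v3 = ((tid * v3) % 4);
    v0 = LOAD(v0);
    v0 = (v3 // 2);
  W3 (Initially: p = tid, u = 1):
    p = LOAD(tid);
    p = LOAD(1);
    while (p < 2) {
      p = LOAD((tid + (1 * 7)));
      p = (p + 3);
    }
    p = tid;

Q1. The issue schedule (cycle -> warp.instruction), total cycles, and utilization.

cycle 0: W0.I0
cycle 1: W1.I0
cycle 2: W2.I0
cycle 3: W3.I0
cycle 4: W0.I1
cycle 5: W1.I1
cycle 6: W2.I1
cycle 7: W2.I2
cycle 8: idle
cycle 9: W3.I1
cycle 10: W0.I2
cycle 11: W1.I2
cycle 12: W0.I3
cycle 13: W1.I3
cycle 14: W2.I3
cycle 15: W3.I2
cycle 16: W3.I3
cycle 17: idle
cycle 18: idle
cycle 19: idle
cycle 20: idle
cycle 21: idle
cycle 22: W3.I4
cycle 23: W3.I5
cycle 24: W3.I6

Answer: 25 cycles, utilization 19/25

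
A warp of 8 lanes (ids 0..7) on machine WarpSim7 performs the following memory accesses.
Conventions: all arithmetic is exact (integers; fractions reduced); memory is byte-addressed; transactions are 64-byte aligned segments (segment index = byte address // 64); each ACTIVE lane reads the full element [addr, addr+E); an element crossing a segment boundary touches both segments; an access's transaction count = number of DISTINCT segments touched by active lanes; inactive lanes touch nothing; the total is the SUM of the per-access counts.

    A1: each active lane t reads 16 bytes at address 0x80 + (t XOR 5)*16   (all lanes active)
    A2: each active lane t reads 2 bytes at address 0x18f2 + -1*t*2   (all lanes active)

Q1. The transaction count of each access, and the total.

A1: 2 transactions
A2: 1 transaction

Answer: 2,1; total 3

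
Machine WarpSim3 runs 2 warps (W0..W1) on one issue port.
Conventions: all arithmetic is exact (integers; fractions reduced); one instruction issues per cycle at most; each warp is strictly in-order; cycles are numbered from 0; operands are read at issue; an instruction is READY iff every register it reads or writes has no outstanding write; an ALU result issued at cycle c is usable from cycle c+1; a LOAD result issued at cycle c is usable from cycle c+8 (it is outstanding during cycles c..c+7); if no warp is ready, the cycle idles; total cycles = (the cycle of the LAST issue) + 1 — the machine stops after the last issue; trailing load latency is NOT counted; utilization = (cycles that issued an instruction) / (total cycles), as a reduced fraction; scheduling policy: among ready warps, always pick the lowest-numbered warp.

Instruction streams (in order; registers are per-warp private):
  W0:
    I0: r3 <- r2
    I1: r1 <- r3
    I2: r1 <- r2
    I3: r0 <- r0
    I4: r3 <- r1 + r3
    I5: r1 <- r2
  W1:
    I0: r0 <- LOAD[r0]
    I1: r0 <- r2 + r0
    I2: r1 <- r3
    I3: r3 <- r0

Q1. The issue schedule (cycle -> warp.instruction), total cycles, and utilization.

cycle 0: W0.I0
cycle 1: W0.I1
cycle 2: W0.I2
cycle 3: W0.I3
cycle 4: W0.I4
cycle 5: W0.I5
cycle 6: W1.I0
cycle 7: idle
cycle 8: idle
cycle 9: idle
cycle 10: idle
cycle 11: idle
cycle 12: idle
cycle 13: idle
cycle 14: W1.I1
cycle 15: W1.I2
cycle 16: W1.I3

Answer: 17 cycles, utilization 10/17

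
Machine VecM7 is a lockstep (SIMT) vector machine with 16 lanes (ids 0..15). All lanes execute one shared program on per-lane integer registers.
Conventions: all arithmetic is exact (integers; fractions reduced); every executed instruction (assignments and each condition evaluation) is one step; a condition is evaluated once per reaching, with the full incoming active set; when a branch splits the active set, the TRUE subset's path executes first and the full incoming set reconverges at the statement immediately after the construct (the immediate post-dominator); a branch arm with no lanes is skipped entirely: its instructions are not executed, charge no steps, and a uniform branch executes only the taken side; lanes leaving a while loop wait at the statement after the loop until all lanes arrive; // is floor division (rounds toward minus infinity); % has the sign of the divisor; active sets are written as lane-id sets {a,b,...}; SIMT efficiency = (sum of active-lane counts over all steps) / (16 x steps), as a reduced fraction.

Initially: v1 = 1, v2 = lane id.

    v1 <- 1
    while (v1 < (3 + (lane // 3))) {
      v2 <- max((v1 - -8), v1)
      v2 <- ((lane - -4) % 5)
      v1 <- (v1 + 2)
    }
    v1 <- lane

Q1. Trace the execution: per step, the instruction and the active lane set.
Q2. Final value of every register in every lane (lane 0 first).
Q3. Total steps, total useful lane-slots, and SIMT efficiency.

step 0: v1 <- 1                      {0,1,2,3,4,5,6,7,8,9,10,11,12,13,14,15}
step 1: eval (v1 < (3 + (lane // 3))) {0,1,2,3,4,5,6,7,8,9,10,11,12,13,14,15}
step 2: v2 <- max((v1 - -8), v1)     {0,1,2,3,4,5,6,7,8,9,10,11,12,13,14,15}
step 3: v2 <- ((lane - -4) % 5)      {0,1,2,3,4,5,6,7,8,9,10,11,12,13,14,15}
step 4: v1 <- (v1 + 2)               {0,1,2,3,4,5,6,7,8,9,10,11,12,13,14,15}
step 5: eval (v1 < (3 + (lane // 3))) {0,1,2,3,4,5,6,7,8,9,10,11,12,13,14,15}
step 6: v2 <- max((v1 - -8), v1)     {3,4,5,6,7,8,9,10,11,12,13,14,15}
step 7: v2 <- ((lane - -4) % 5)      {3,4,5,6,7,8,9,10,11,12,13,14,15}
step 8: v1 <- (v1 + 2)               {3,4,5,6,7,8,9,10,11,12,13,14,15}
step 9: eval (v1 < (3 + (lane // 3))) {3,4,5,6,7,8,9,10,11,12,13,14,15}
step 10: v2 <- max((v1 - -8), v1)     {9,10,11,12,13,14,15}
step 11: v2 <- ((lane - -4) % 5)      {9,10,11,12,13,14,15}
step 12: v1 <- (v1 + 2)               {9,10,11,12,13,14,15}
step 13: eval (v1 < (3 + (lane // 3))) {9,10,11,12,13,14,15}
step 14: v2 <- max((v1 - -8), v1)     {15}
step 15: v2 <- ((lane - -4) % 5)      {15}
step 16: v1 <- (v1 + 2)               {15}
step 17: eval (v1 < (3 + (lane // 3))) {15}
step 18: v1 <- lane                   {0,1,2,3,4,5,6,7,8,9,10,11,12,13,14,15}

Answer: 19 steps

v1: 0,1,2,3,4,5,6,7,8,9,10,11,12,13,14,15
v2: 4,0,1,2,3,4,0,1,2,3,4,0,1,2,3,4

steps = 19; useful = 196; efficiency = 196/304 = 49/76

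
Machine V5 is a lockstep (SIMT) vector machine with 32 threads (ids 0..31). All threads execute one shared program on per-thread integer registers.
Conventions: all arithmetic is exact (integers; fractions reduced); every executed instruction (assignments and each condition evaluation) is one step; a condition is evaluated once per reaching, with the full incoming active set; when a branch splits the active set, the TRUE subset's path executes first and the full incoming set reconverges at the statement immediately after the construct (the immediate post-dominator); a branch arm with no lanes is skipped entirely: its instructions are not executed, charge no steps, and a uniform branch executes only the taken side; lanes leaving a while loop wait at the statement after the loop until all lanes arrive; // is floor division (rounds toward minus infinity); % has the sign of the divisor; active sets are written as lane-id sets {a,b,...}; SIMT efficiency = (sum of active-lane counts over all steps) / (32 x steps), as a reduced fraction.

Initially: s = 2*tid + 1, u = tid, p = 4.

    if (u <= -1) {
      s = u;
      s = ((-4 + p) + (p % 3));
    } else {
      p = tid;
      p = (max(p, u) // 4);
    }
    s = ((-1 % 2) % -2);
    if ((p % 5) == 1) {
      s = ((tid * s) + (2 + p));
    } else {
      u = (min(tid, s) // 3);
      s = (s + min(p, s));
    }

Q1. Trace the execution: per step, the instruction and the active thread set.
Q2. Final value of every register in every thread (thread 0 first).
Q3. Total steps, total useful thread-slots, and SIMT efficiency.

step 0: eval (u <= -1)               {0,1,2,3,4,5,6,7,8,9,10,11,12,13,14,15,16,17,18,19,20,21,22,23,24,25,26,27,28,29,30,31}
step 1: p <- tid                     {0,1,2,3,4,5,6,7,8,9,10,11,12,13,14,15,16,17,18,19,20,21,22,23,24,25,26,27,28,29,30,31}
step 2: p <- (max(p, u) // 4)        {0,1,2,3,4,5,6,7,8,9,10,11,12,13,14,15,16,17,18,19,20,21,22,23,24,25,26,27,28,29,30,31}
step 3: s <- ((-1 % 2) % -2)         {0,1,2,3,4,5,6,7,8,9,10,11,12,13,14,15,16,17,18,19,20,21,22,23,24,25,26,27,28,29,30,31}
step 4: eval ((p % 5) == 1)          {0,1,2,3,4,5,6,7,8,9,10,11,12,13,14,15,16,17,18,19,20,21,22,23,24,25,26,27,28,29,30,31}
step 5: s <- ((tid * s) + (2 + p))   {4,5,6,7,24,25,26,27}
step 6: u <- (min(tid, s) // 3)      {0,1,2,3,8,9,10,11,12,13,14,15,16,17,18,19,20,21,22,23,28,29,30,31}
step 7: s <- (s + min(p, s))         {0,1,2,3,8,9,10,11,12,13,14,15,16,17,18,19,20,21,22,23,28,29,30,31}

Answer: 8 steps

s: -2,-2,-2,-2,-1,-2,-3,-4,-2,-2,-2,-2,-2,-2,-2,-2,-2,-2,-2,-2,-2,-2,-2,-2,-16,-17,-18,-19,-2,-2,-2,-2
u: -1,-1,-1,-1,4,5,6,7,-1,-1,-1,-1,-1,-1,-1,-1,-1,-1,-1,-1,-1,-1,-1,-1,24,25,26,27,-1,-1,-1,-1
p: 0,0,0,0,1,1,1,1,2,2,2,2,3,3,3,3,4,4,4,4,5,5,5,5,6,6,6,6,7,7,7,7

steps = 8; useful = 216; efficiency = 216/256 = 27/32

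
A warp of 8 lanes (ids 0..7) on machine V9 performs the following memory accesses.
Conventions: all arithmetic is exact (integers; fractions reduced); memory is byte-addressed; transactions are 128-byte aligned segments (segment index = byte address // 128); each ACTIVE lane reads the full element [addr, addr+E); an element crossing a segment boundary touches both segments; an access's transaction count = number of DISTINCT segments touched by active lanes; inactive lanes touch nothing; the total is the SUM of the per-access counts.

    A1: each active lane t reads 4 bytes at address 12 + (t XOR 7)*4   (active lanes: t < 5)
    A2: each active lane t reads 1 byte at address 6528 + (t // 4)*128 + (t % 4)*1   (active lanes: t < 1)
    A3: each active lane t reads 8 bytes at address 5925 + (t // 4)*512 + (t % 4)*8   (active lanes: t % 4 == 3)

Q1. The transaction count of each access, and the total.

A1: 1 transaction
A2: 1 transaction
A3: 2 transactions

Answer: 1,1,2; total 4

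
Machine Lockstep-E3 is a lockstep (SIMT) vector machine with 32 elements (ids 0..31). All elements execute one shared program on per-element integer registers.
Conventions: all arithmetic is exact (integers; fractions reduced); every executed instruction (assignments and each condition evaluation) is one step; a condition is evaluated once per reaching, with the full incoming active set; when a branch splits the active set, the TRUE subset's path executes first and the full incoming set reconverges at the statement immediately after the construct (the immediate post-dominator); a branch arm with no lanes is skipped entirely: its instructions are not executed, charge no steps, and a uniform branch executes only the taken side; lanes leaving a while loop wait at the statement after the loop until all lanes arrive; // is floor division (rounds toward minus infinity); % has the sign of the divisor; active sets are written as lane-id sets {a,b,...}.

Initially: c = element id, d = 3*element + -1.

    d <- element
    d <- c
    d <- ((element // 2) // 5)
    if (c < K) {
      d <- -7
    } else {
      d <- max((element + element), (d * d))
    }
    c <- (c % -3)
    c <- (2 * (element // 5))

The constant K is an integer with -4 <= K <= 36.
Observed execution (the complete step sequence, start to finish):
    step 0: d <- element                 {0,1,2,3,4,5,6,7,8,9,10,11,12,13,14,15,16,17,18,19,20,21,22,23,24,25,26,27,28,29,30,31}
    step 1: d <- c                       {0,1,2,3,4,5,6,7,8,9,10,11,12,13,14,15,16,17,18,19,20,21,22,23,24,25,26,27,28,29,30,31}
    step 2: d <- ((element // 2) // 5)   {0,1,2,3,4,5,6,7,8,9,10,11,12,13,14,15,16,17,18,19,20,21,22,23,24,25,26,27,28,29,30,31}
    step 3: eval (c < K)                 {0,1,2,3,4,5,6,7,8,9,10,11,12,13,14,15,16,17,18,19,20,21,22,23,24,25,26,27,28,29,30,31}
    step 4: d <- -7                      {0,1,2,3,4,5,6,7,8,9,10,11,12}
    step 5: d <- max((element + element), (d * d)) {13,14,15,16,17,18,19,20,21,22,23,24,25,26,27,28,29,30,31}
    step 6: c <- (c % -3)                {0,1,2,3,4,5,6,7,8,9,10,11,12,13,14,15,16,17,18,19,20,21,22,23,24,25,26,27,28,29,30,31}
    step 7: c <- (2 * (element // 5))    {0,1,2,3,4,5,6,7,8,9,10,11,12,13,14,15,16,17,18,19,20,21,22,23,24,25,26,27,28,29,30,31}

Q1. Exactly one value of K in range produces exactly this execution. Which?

Answer: K = 13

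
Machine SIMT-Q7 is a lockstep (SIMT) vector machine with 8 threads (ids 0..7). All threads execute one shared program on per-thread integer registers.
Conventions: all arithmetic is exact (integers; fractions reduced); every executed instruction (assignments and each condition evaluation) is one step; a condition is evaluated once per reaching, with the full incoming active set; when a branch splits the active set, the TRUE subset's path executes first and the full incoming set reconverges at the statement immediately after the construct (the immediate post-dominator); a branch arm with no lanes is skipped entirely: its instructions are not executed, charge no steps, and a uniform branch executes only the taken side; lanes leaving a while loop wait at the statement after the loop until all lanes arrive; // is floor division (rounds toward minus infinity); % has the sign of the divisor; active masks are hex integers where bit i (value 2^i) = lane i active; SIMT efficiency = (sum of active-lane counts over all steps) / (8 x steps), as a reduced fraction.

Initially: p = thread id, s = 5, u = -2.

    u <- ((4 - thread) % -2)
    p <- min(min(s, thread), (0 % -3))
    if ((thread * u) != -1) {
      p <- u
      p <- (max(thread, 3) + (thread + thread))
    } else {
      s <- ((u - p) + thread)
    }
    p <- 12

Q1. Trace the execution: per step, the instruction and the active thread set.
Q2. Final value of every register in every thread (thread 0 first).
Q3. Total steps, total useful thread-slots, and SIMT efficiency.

step 0: u <- ((4 - thread) % -2)     0xff
step 1: p <- min(min(s, thread), (0 % -3)) 0xff
step 2: eval ((thread * u) != -1)    0xff
step 3: p <- u                       0xfd
step 4: p <- (max(thread, 3) + (thread + thread)) 0xfd
step 5: s <- ((u - p) + thread)      0x02
step 6: p <- 12                      0xff

Answer: 7 steps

p: 12,12,12,12,12,12,12,12
s: 5,0,5,5,5,5,5,5
u: 0,-1,0,-1,0,-1,0,-1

steps = 7; useful = 47; efficiency = 47/56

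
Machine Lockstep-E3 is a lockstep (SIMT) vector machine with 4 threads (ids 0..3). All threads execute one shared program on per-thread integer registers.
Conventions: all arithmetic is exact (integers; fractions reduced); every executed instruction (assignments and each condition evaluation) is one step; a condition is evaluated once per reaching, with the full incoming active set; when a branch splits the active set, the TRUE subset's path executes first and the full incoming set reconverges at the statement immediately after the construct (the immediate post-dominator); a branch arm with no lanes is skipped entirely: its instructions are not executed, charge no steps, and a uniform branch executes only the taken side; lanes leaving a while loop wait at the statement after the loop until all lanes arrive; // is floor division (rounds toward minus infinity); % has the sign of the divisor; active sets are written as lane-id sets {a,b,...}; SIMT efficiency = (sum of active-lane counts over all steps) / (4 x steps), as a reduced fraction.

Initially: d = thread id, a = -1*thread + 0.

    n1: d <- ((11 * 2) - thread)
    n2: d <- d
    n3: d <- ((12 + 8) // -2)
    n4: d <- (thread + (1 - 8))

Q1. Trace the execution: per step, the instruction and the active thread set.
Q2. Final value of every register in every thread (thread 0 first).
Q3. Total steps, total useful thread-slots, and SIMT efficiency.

step 0: d <- ((11 * 2) - thread)     {0,1,2,3}
step 1: d <- d                       {0,1,2,3}
step 2: d <- ((12 + 8) // -2)        {0,1,2,3}
step 3: d <- (thread + (1 - 8))      {0,1,2,3}

Answer: 4 steps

d: -7,-6,-5,-4
a: 0,-1,-2,-3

steps = 4; useful = 16; efficiency = 16/16 = 1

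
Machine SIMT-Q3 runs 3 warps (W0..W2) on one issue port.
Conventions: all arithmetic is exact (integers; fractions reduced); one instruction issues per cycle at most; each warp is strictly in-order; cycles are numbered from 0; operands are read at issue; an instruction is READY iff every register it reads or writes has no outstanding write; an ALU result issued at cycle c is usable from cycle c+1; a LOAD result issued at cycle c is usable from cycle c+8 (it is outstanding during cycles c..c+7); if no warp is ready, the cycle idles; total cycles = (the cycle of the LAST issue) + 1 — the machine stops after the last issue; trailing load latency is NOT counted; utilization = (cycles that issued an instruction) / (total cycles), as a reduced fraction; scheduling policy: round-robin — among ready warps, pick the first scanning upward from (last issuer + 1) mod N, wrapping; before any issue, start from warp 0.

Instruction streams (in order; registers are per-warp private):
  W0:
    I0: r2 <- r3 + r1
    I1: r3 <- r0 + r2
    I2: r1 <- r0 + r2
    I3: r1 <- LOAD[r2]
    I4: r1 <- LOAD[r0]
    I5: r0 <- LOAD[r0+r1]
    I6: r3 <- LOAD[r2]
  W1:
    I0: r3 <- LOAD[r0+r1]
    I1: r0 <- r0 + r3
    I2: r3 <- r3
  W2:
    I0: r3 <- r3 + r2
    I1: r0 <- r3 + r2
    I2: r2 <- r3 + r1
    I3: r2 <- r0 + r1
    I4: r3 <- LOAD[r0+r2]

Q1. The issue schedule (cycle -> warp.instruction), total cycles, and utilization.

cycle 0: W0.I0
cycle 1: W1.I0
cycle 2: W2.I0
cycle 3: W0.I1
cycle 4: W2.I1
cycle 5: W0.I2
cycle 6: W2.I2
cycle 7: W0.I3
cycle 8: W2.I3
cycle 9: W1.I1
cycle 10: W2.I4
cycle 11: W1.I2
cycle 12: idle
cycle 13: idle
cycle 14: idle
cycle 15: W0.I4
cycle 16: idle
cycle 17: idle
cycle 18: idle
cycle 19: idle
cycle 20: idle
cycle 21: idle
cycle 22: idle
cycle 23: W0.I5
cycle 24: W0.I6

Answer: 25 cycles, utilization 3/5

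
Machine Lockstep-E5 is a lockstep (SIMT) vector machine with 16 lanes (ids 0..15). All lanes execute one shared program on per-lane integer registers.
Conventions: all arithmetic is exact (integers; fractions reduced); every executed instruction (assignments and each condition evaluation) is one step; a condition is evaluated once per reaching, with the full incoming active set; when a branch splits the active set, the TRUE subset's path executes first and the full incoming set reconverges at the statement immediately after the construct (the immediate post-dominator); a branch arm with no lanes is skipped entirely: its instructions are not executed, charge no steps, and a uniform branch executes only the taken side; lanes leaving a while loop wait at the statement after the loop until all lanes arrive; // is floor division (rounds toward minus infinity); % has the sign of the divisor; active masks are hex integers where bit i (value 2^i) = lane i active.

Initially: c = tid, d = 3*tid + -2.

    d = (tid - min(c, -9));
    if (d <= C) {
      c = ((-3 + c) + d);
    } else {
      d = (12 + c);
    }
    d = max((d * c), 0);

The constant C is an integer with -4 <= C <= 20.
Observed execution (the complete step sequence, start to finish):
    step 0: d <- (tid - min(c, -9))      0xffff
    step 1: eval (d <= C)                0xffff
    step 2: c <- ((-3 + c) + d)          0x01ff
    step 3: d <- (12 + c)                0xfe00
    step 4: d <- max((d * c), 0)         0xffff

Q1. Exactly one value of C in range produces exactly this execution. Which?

Answer: C = 17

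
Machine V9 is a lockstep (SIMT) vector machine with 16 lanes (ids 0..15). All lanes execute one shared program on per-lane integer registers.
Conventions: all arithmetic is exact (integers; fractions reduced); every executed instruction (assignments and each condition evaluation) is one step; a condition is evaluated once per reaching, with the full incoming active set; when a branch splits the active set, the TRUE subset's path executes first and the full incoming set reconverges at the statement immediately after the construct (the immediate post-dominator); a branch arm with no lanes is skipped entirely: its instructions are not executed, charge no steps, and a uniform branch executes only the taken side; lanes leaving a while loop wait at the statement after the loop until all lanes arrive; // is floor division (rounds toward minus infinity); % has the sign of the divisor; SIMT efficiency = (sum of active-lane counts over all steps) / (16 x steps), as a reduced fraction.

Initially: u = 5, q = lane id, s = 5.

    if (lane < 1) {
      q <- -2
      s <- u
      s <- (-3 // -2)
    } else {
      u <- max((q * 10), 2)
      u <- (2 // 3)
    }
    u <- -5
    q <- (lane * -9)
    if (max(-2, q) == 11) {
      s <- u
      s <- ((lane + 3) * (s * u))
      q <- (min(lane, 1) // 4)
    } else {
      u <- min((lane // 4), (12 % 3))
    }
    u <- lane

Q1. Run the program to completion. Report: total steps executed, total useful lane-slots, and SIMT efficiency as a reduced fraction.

Answer: 11 steps, 129 useful, 129/176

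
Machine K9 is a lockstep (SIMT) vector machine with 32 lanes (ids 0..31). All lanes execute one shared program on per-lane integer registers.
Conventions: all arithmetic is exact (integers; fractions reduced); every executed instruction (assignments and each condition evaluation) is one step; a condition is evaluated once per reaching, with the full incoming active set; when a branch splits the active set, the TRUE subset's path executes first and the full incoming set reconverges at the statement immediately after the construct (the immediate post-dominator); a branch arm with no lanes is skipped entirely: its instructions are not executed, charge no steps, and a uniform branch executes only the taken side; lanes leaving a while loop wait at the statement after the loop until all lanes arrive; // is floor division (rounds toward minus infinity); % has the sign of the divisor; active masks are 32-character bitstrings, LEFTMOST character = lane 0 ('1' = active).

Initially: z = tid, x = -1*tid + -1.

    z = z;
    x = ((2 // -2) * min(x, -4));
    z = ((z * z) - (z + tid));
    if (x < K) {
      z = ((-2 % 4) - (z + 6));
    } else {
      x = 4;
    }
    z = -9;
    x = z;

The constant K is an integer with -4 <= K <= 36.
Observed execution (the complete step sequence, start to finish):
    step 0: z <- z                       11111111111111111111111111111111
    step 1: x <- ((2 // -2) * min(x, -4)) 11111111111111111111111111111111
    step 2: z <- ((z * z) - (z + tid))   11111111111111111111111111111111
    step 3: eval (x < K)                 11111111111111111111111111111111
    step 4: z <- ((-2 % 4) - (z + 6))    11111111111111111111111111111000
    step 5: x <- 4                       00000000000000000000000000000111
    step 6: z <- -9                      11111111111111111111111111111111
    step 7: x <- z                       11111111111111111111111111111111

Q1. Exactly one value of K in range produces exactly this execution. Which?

Answer: K = 30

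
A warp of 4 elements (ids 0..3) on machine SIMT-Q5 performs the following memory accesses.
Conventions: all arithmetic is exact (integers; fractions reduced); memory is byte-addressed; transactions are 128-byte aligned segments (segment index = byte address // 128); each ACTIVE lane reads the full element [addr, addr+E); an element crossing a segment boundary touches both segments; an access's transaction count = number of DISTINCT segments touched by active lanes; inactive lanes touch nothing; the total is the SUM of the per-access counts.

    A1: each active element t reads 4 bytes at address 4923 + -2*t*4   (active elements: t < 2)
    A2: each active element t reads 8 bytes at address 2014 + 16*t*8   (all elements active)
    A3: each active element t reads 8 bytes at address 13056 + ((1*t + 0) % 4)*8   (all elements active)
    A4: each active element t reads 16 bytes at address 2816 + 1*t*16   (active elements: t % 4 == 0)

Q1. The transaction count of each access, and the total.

A1: 1 transaction
A2: 4 transactions
A3: 1 transaction
A4: 1 transaction

Answer: 1,4,1,1; total 7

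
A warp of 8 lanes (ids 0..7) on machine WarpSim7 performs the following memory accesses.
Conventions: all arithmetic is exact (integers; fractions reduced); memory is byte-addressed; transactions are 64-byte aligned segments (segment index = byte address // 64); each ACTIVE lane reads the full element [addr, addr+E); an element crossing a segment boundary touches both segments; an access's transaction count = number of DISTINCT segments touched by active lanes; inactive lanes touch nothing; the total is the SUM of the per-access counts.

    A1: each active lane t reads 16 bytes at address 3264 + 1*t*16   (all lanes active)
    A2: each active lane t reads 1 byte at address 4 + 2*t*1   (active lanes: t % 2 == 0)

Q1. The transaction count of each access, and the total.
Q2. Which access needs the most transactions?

A1: 2 transactions
A2: 1 transaction

Answer: 2,1; total 3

Answer: A1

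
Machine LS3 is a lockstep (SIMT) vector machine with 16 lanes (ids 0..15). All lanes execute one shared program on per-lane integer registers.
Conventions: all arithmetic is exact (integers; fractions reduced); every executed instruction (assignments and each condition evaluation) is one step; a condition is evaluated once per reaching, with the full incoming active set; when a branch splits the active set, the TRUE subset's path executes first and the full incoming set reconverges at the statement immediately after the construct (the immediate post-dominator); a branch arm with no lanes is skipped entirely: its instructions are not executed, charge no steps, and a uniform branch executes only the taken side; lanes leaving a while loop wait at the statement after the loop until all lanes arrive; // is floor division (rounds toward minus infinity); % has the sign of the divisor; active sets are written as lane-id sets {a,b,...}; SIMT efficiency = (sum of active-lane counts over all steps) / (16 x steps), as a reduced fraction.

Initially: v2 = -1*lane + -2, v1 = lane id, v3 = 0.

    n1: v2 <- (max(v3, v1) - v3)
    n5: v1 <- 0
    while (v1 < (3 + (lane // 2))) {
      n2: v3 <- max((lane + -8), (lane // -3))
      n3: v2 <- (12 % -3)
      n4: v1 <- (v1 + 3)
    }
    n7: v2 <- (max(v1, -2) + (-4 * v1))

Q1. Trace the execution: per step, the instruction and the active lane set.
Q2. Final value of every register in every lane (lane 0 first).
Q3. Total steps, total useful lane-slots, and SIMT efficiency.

step 0: v2 <- (max(v3, v1) - v3)     {0,1,2,3,4,5,6,7,8,9,10,11,12,13,14,15}
step 1: v1 <- 0                      {0,1,2,3,4,5,6,7,8,9,10,11,12,13,14,15}
step 2: eval (v1 < (3 + (lane // 2))) {0,1,2,3,4,5,6,7,8,9,10,11,12,13,14,15}
step 3: v3 <- max((lane + -8), (lane // -3)) {0,1,2,3,4,5,6,7,8,9,10,11,12,13,14,15}
step 4: v2 <- (12 % -3)              {0,1,2,3,4,5,6,7,8,9,10,11,12,13,14,15}
step 5: v1 <- (v1 + 3)               {0,1,2,3,4,5,6,7,8,9,10,11,12,13,14,15}
step 6: eval (v1 < (3 + (lane // 2))) {0,1,2,3,4,5,6,7,8,9,10,11,12,13,14,15}
step 7: v3 <- max((lane + -8), (lane // -3)) {2,3,4,5,6,7,8,9,10,11,12,13,14,15}
step 8: v2 <- (12 % -3)              {2,3,4,5,6,7,8,9,10,11,12,13,14,15}
step 9: v1 <- (v1 + 3)               {2,3,4,5,6,7,8,9,10,11,12,13,14,15}
step 10: eval (v1 < (3 + (lane // 2))) {2,3,4,5,6,7,8,9,10,11,12,13,14,15}
step 11: v3 <- max((lane + -8), (lane // -3)) {8,9,10,11,12,13,14,15}
step 12: v2 <- (12 % -3)              {8,9,10,11,12,13,14,15}
step 13: v1 <- (v1 + 3)               {8,9,10,11,12,13,14,15}
step 14: eval (v1 < (3 + (lane // 2))) {8,9,10,11,12,13,14,15}
step 15: v3 <- max((lane + -8), (lane // -3)) {14,15}
step 16: v2 <- (12 % -3)              {14,15}
step 17: v1 <- (v1 + 3)               {14,15}
step 18: eval (v1 < (3 + (lane // 2))) {14,15}
step 19: v2 <- (max(v1, -2) + (-4 * v1)) {0,1,2,3,4,5,6,7,8,9,10,11,12,13,14,15}

Answer: 20 steps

v2: -9,-9,-18,-18,-18,-18,-18,-18,-27,-27,-27,-27,-27,-27,-36,-36
v1: 3,3,6,6,6,6,6,6,9,9,9,9,9,9,12,12
v3: 0,-1,-1,-1,-2,-2,-2,-1,0,1,2,3,4,5,6,7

steps = 20; useful = 224; efficiency = 224/320 = 7/10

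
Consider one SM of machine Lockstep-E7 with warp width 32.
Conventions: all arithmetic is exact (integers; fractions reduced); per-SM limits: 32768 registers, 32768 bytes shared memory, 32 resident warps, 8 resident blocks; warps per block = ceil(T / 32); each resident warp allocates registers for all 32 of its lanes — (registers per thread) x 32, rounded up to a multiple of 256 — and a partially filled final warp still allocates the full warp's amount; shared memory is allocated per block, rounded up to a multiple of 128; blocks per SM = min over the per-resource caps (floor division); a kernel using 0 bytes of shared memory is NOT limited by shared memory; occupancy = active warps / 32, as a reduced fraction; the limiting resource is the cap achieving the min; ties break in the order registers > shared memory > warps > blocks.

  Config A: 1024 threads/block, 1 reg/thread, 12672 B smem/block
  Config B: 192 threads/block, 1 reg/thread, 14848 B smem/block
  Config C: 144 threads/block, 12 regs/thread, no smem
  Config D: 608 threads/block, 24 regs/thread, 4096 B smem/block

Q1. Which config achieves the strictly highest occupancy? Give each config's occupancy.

occupancies: A 1, B 3/8, C 15/16, D 19/32

Answer: A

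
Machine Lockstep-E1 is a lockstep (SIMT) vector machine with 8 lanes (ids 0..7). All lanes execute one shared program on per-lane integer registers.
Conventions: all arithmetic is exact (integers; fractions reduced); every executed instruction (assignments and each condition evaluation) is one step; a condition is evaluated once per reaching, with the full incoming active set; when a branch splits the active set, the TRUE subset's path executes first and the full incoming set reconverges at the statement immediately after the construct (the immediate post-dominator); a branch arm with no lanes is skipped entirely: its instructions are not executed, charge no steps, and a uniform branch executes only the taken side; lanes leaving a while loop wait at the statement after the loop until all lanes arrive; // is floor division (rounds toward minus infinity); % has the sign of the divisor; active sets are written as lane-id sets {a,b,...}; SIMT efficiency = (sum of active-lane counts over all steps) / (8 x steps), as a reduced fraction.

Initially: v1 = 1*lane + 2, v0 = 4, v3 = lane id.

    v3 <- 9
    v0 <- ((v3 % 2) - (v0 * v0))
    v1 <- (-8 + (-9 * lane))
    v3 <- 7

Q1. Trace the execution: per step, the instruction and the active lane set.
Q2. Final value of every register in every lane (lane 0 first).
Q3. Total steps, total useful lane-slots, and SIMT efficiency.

step 0: v3 <- 9                      {0,1,2,3,4,5,6,7}
step 1: v0 <- ((v3 % 2) - (v0 * v0)) {0,1,2,3,4,5,6,7}
step 2: v1 <- (-8 + (-9 * lane))     {0,1,2,3,4,5,6,7}
step 3: v3 <- 7                      {0,1,2,3,4,5,6,7}

Answer: 4 steps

v1: -8,-17,-26,-35,-44,-53,-62,-71
v0: -15,-15,-15,-15,-15,-15,-15,-15
v3: 7,7,7,7,7,7,7,7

steps = 4; useful = 32; efficiency = 32/32 = 1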